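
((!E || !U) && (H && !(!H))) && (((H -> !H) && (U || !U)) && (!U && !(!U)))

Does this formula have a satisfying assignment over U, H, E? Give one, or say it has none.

Case U = True: the conjunct !U is False.
Case U = False: the conjunct !(!U) becomes !(!False) = False.
Both cases fail — unsatisfiable.

UNSATISFIABLE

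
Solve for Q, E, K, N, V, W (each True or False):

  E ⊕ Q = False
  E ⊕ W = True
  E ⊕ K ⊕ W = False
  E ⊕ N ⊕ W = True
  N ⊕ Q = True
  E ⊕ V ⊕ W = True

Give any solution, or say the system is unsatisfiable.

Q = True, E = True, K = True, N = False, V = False, W = False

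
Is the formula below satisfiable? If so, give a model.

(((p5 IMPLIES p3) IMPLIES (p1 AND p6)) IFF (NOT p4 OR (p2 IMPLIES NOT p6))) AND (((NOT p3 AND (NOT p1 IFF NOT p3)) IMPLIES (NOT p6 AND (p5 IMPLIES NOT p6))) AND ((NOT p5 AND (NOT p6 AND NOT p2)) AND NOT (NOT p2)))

Unsatisfiable — no assignment works.

Case p2 = True: the conjunct NOT p2 is False.
Case p2 = False: the conjunct NOT (NOT p2) becomes NOT (NOT False) = False.
Both cases fail — unsatisfiable.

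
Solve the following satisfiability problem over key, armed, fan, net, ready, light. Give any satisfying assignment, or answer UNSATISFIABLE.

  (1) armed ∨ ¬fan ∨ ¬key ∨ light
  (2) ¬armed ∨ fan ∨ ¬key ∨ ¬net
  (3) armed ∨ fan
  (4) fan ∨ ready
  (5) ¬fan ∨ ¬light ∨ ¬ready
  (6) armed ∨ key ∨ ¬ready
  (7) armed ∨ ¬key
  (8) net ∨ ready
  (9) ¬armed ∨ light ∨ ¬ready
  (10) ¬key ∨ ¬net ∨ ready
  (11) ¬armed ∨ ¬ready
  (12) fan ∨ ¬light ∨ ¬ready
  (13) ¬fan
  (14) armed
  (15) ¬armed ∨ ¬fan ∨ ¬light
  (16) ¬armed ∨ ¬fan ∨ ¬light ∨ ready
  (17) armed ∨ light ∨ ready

UNSATISFIABLE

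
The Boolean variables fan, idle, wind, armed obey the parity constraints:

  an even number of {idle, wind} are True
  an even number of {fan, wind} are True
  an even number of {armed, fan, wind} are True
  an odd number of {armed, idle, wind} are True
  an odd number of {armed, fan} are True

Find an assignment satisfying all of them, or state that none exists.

Adding constraints 1, 2, 3, 4 mod 2: every variable appears an even number of times on the left, so the left side is 0.
But the right sides sum to 1 (mod 2). 0 ≠ 1 — the system is inconsistent.

Unsatisfiable — no assignment works.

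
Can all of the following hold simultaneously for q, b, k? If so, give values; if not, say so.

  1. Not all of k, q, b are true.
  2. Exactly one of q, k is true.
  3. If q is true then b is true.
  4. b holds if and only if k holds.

q=F, b=T, k=T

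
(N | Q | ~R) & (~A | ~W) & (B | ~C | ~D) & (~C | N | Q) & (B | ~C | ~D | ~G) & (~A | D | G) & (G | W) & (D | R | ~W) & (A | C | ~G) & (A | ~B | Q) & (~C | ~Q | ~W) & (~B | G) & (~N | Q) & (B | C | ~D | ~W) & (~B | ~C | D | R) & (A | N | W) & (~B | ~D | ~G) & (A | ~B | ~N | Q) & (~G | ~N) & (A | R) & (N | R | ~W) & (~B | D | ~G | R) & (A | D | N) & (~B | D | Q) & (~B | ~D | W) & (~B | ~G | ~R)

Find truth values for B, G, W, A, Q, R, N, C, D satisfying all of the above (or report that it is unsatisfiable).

B = False, G = False, W = True, A = False, Q = True, R = True, N = True, C = False, D = False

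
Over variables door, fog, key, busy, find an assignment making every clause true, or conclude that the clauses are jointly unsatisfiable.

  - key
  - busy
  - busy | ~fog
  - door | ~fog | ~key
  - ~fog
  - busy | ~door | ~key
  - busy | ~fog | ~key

door=F, fog=F, key=T, busy=T

Unit clause (key) forces key = True.
Unit clause (busy) forces busy = True.
Unit clause (~fog) forces fog = False.
Set door = False.
Check each clause:
  (key): key holds.
  (busy): busy holds.
  (busy | ~fog): busy holds.
  (door | ~fog | ~key): ~fog holds.
  (~fog): ~fog holds.
  (busy | ~door | ~key): busy holds.
  (busy | ~fog | ~key): busy holds.
All clauses satisfied.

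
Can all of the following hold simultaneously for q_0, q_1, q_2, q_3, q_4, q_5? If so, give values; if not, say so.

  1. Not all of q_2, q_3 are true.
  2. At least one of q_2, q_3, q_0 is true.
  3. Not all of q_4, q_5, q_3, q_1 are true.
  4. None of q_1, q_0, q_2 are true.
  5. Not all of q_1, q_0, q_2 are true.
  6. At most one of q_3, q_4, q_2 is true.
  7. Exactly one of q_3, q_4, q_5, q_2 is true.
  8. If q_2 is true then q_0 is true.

q_0 = False, q_1 = False, q_2 = False, q_3 = True, q_4 = False, q_5 = False

  (1) {q_2, q_3}: 1/2 true — not all ✓
  (2) {q_2, q_3, q_0}: 1 true — at least one ✓
  (3) {q_4, q_5, q_3, q_1}: 1/4 true — not all ✓
  (4) {q_1, q_0, q_2}: 0 true — none ✓
  (5) {q_1, q_0, q_2}: 0/3 true — not all ✓
  (6) {q_3, q_4, q_2}: 1 true — at most one ✓
  (7) {q_3, q_4, q_5, q_2}: 1 true — exactly one ✓
  (8) q_2=F ⇒ q_0: vacuous ✓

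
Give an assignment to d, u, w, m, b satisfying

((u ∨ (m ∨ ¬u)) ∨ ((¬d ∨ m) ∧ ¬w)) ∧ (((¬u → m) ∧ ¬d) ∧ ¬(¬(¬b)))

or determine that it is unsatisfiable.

d=F; u=T; w=F; m=F; b=F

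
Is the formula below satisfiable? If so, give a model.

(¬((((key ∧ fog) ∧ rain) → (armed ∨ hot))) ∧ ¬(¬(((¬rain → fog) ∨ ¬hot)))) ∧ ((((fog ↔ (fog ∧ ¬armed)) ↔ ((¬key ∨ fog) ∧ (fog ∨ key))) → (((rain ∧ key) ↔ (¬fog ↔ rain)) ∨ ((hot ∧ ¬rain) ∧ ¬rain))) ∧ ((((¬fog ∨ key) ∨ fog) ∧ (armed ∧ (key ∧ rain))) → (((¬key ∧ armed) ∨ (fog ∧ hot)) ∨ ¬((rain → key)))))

The formula is unsatisfiable.

Case fog = True: the formula simplifies to ¬(((key ∧ rain) → (armed ∨ hot))) ∧ ((¬armed → (((rain ∧ key) ↔ ¬rain) ∨ ((hot ∧ ¬rain) ∧ ¬rain))) ∧ ((armed ∧ (key ∧ rain)) → (((¬key ∧ armed) ∨ hot) ∨ ¬((rain → key))))).
  armed = True: the conjunct ¬(((key ∧ rain) → (armed ∨ hot))) becomes ¬(((key ∧ rain) → True)) = False.
  armed = False: simplifies to ¬(((key ∧ rain) → hot)) ∧ (((rain ∧ key) ↔ ¬rain) ∨ ((hot ∧ ¬rain) ∧ ¬rain)).
    rain = True: simplifies to ¬((key → hot)) ∧ ¬key.
      key = True: the conjunct ¬key is False.
      key = False: the conjunct ¬((key → hot)) becomes ¬((False → hot)) = False.
    rain = False: the conjunct ¬(((key ∧ rain) → hot)) becomes ¬((False → hot)) = False.
Case fog = False: the conjunct ¬((((key ∧ fog) ∧ rain) → (armed ∨ hot))) becomes ¬((False → (armed ∨ hot))) = False.
Both cases fail — unsatisfiable.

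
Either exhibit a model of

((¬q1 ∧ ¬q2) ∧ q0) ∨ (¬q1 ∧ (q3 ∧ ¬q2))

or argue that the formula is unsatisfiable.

q0 = True; q1 = False; q2 = False; q3 = False

  ((¬q1 ∧ ¬q2) ∧ q0) ∨ (¬q1 ∧ (q3 ∧ ¬q2)) = True
    (¬q1 ∧ ¬q2) ∧ q0 = True
      ¬q1 ∧ ¬q2 = True
        ¬q1 = True
        ¬q2 = True
    ¬q1 ∧ (q3 ∧ ¬q2) = False
      ¬q1 = True
      q3 ∧ ¬q2 = False
        ¬q2 = True
The formula evaluates to True.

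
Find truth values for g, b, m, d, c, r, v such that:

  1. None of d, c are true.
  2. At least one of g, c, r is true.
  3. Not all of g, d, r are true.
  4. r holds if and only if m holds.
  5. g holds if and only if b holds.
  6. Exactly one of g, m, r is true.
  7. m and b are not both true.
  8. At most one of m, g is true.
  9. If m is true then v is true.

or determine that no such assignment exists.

g = True; b = True; m = False; d = False; c = False; r = False; v = True

  (1) {d, c}: 0 true — none ✓
  (2) {g, c, r}: 1 true — at least one ✓
  (3) {g, d, r}: 1/3 true — not all ✓
  (4) r=F, m=F — same ✓
  (5) g=T, b=T — same ✓
  (6) {g, m, r}: 1 true — exactly one ✓
  (7) m=F, b=T — not both ✓
  (8) {m, g}: 1 true — at most one ✓
  (9) m=F ⇒ v: vacuous ✓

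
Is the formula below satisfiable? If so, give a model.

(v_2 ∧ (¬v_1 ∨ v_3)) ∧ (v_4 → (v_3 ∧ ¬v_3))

v_1=T, v_2=T, v_3=T, v_4=F

  v_2 ∧ (¬v_1 ∨ v_3) = True
    ¬v_1 ∨ v_3 = True
      ¬v_1 = False
  v_4 → (v_3 ∧ ¬v_3) = True
    v_3 ∧ ¬v_3 = False
      ¬v_3 = False
Both conjuncts True, so the formula holds.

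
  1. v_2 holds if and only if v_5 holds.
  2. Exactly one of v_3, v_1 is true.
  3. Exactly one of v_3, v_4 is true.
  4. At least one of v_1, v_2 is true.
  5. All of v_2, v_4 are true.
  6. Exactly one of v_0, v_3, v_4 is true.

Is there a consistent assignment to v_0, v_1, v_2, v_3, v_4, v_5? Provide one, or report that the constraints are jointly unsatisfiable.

v_0 = False, v_1 = True, v_2 = True, v_3 = False, v_4 = True, v_5 = True

  (1) v_2=T, v_5=T — same ✓
  (2) {v_3, v_1}: 1 true — exactly one ✓
  (3) {v_3, v_4}: 1 true — exactly one ✓
  (4) {v_1, v_2}: 2 true — at least one ✓
  (5) {v_2, v_4}: all 2 true ✓
  (6) {v_0, v_3, v_4}: 1 true — exactly one ✓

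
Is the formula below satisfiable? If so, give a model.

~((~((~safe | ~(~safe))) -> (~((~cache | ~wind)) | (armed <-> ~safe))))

UNSATISFIABLE

Case safe = True: the formula becomes ~((False -> (~((~cache | ~wind)) | ~armed))) = False.
Case safe = False: the formula becomes ~((False -> (~((~cache | ~wind)) | armed))) = False.
Both cases fail — unsatisfiable.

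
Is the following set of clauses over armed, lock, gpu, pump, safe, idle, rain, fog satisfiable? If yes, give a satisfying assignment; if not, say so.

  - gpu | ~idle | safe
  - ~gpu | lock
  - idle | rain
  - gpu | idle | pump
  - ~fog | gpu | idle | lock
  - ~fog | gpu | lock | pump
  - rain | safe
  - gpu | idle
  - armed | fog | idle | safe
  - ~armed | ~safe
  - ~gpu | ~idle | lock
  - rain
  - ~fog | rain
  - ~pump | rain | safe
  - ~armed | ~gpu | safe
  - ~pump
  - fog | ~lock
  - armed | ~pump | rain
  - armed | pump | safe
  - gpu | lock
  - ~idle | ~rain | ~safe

armed=F; lock=T; gpu=T; pump=F; safe=T; idle=F; rain=T; fog=T

Unit clause (rain) forces rain = True.
Unit clause (~pump) forces pump = False.
Try armed = True:
  (~armed | ~safe) forces safe = False.
  (~armed | ~gpu | safe) forces gpu = False.
  (gpu | ~idle | safe) forces idle = False.
  clause (gpu | idle | pump) is falsified — backtrack.
So armed = False.
  then (armed | pump | safe) forces safe = True.
  then (~idle | ~rain | ~safe) forces idle = False.
  then (gpu | idle | pump) forces gpu = True.
  then (~gpu | lock) forces lock = True.
  then (fog | ~lock) forces fog = True.
All clauses satisfied.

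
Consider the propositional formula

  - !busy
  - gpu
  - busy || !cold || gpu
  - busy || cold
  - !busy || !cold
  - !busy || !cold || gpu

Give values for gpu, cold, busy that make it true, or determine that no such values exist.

gpu = True; cold = True; busy = False

Unit clause (!busy) forces busy = False.
Unit clause (gpu) forces gpu = True.
In (busy || cold) only cold is left, so cold = True.
All clauses satisfied.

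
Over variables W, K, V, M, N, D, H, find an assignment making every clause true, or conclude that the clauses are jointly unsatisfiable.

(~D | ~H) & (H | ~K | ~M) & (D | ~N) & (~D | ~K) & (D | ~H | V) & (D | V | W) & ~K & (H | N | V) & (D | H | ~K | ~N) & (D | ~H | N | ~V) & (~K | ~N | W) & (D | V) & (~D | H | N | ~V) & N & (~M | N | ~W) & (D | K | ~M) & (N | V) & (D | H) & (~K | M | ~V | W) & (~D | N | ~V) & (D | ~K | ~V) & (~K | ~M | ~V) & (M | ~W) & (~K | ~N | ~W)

W = False, K = False, V = False, M = False, N = True, D = True, H = False

Unit clause (~K) forces K = False.
Unit clause (N) forces N = True.
In (D | ~N) only D is left, so D = True.
In (~D | ~H) only ~H is left, so H = False.
Set W = False.
Set V = False.
Set M = False.
All clauses satisfied.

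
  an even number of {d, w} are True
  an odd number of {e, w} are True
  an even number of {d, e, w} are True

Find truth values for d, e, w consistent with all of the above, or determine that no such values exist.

d = True; e = False; w = True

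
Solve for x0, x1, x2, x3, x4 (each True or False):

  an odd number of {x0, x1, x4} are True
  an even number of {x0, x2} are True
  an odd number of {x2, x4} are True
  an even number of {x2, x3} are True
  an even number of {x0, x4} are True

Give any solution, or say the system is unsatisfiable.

Adding constraints 2, 3, 5 mod 2: every variable appears an even number of times on the left, so the left side is 0.
But the right sides sum to 1 (mod 2). 0 ≠ 1 — the system is inconsistent.

Unsatisfiable — no assignment works.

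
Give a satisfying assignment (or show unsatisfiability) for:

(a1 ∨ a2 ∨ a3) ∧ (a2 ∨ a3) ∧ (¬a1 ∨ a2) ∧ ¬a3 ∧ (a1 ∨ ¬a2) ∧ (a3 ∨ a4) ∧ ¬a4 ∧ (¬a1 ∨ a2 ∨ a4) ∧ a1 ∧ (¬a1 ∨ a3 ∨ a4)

No satisfying assignment exists.

Case a4 = True:
  Clause (¬a4) is falsified — contradiction.
Case a4 = False:
  (¬a3) forces a3 = False.
  Clause (a3 ∨ a4) is falsified — contradiction.
Both cases fail, so the formula is unsatisfiable.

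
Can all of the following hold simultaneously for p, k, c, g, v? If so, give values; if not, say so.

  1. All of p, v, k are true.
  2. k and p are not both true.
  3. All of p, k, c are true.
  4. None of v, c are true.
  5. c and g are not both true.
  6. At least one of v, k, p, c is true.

Unsatisfiable — no assignment works.

Case c = True:
  Constraint (4) is violated (c=T) — contradiction.
Case c = False:
  Constraint (3) is violated (c=F) — contradiction.
Both cases fail — unsatisfiable.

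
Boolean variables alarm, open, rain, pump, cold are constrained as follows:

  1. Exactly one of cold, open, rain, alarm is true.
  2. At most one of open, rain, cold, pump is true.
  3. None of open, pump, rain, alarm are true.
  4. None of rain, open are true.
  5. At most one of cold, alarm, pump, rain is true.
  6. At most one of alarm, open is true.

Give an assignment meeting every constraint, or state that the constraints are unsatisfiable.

alarm: False, open: False, rain: False, pump: False, cold: True

  (1) {cold, open, rain, alarm}: 1 true — exactly one ✓
  (2) {open, rain, cold, pump}: 1 true — at most one ✓
  (3) {open, pump, rain, alarm}: 0 true — none ✓
  (4) {rain, open}: 0 true — none ✓
  (5) {cold, alarm, pump, rain}: 1 true — at most one ✓
  (6) {alarm, open}: 0 true — at most one ✓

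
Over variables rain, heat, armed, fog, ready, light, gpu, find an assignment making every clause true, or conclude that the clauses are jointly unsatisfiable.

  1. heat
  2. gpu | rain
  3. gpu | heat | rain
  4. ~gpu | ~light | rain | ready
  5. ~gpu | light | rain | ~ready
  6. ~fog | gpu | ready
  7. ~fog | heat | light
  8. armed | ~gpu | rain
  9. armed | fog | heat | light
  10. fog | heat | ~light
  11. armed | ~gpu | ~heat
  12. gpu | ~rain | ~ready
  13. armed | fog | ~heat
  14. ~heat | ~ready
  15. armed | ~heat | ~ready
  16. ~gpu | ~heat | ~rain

rain=F; heat=T; armed=T; fog=F; ready=F; light=F; gpu=T

Unit clause (heat) forces heat = True.
In (~heat | ~ready) only ~ready is left, so ready = False.
Set rain = False.
  then (gpu | rain) forces gpu = True.
  then (~gpu | ~light | rain | ready) forces light = False.
  then (armed | ~gpu | rain) forces armed = True.
Set fog = False.
All clauses satisfied.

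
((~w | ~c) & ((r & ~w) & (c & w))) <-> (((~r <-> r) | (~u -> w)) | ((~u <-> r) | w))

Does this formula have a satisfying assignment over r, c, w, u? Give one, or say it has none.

r = False, c = False, w = False, u = False

  ((~w | ~c) & ((r & ~w) & (c & w))) <-> (((~r <-> r) | (~u -> w)) | ((~u <-> r) | w)) = True
    (~w | ~c) & ((r & ~w) & (c & w)) = False
      ~w | ~c = True
        ~w = True
        ~c = True
      (r & ~w) & (c & w) = False
        r & ~w = False
          ~w = True
        c & w = False
    ((~r <-> r) | (~u -> w)) | ((~u <-> r) | w) = False
      (~r <-> r) | (~u -> w) = False
        ~r <-> r = False
          ~r = True
        ~u -> w = False
          ~u = True
      (~u <-> r) | w = False
        ~u <-> r = False
          ~u = True
The formula evaluates to True.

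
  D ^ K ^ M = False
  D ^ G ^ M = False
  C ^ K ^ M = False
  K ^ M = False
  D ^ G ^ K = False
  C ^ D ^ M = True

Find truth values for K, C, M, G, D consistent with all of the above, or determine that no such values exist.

K = True; C = False; M = True; G = True; D = False

D ^ K ^ M = F ^ T ^ T = False ✓
D ^ G ^ M = F ^ T ^ T = False ✓
C ^ K ^ M = F ^ T ^ T = False ✓
K ^ M = T ^ T = False ✓
D ^ G ^ K = F ^ T ^ T = False ✓
C ^ D ^ M = F ^ F ^ T = True ✓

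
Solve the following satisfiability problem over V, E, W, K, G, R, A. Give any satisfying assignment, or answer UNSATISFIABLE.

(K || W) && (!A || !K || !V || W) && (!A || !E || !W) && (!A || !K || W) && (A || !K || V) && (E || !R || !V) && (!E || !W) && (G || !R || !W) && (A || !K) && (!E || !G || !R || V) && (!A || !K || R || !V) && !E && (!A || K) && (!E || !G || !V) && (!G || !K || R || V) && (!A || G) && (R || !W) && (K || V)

Unit clause (!E) forces E = False.
Set V = False.
  then (K || V) forces K = True.
  then (A || !K || V) forces A = True.
  then (!A || G) forces G = True.
  then (!A || !K || W) forces W = True.
  then (!G || !K || R || V) forces R = True.
All clauses satisfied.

V = False, E = False, W = True, K = True, G = True, R = True, A = True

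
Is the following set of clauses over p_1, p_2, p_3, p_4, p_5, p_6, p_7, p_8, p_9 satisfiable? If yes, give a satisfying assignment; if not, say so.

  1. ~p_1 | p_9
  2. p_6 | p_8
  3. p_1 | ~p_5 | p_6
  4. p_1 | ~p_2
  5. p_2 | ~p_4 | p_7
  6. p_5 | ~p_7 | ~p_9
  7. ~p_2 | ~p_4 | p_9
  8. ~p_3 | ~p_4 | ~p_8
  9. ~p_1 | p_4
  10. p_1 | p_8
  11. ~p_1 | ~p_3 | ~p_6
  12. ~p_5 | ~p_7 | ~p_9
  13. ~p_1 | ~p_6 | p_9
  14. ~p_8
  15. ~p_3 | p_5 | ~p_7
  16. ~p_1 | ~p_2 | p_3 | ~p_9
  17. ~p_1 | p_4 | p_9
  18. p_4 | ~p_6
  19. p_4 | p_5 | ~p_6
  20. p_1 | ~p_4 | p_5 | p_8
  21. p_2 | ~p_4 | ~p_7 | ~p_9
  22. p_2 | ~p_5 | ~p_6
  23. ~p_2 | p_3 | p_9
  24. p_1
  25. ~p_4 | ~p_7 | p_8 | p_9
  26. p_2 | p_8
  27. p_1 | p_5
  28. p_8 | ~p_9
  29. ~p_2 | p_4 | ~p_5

The formula is unsatisfiable.

Case p_9 = True:
  (~p_8) forces p_8 = False.
  Clause (p_8 | ~p_9) is falsified — contradiction.
Case p_9 = False:
  (~p_1 | p_9) forces p_1 = False.
  Clause (p_1) is falsified — contradiction.
Both cases fail, so the formula is unsatisfiable.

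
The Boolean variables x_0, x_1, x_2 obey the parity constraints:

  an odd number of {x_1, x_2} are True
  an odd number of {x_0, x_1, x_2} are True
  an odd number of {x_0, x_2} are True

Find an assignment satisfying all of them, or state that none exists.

x_0 = False, x_1 = False, x_2 = True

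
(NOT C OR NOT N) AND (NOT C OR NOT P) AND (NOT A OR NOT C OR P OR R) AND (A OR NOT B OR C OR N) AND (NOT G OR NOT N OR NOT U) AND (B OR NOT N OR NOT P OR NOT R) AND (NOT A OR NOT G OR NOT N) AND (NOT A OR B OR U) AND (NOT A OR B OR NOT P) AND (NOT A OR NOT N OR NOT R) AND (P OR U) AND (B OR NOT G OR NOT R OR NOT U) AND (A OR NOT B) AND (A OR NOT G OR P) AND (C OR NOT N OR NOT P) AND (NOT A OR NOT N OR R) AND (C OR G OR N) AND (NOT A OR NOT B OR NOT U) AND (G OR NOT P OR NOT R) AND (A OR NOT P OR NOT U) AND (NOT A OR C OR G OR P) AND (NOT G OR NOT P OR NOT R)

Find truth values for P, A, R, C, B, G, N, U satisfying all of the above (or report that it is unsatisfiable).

Set P = False.
  then (P OR U) forces U = True.
Set A = True.
  then (NOT A OR NOT B OR NOT U) forces B = False.
Set R = True.
  then (NOT A OR NOT N OR NOT R) forces N = False.
  then (B OR NOT G OR NOT R OR NOT U) forces G = False.
  then (C OR G OR N) forces C = True.
All clauses satisfied.

P = False; A = True; R = True; C = True; B = False; G = False; N = False; U = True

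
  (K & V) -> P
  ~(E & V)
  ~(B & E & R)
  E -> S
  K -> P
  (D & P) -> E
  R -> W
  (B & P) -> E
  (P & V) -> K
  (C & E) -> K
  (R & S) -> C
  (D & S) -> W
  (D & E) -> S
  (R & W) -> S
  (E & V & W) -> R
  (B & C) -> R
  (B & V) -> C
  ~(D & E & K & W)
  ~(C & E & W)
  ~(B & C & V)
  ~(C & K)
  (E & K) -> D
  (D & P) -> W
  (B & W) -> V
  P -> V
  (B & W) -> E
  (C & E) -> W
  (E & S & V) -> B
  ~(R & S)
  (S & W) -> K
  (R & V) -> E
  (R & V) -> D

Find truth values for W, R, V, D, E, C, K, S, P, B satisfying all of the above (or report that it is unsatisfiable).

Set W = False.
  then (~R | W) forces R = False.
Set V = False.
  then (~P | V) forces P = False.
  then (~K | P) forces K = False.
Set D = False.
Set E = False.
Set C = False.
Set S = False.
Set B = True.
All clauses satisfied.

W = False, R = False, V = False, D = False, E = False, C = False, K = False, S = False, P = False, B = True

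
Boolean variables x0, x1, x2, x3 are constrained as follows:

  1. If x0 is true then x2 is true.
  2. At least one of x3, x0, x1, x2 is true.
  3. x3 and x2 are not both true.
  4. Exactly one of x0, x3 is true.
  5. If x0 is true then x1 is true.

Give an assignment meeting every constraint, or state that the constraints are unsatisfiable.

x0: False; x1: False; x2: False; x3: True

  (1) x0=F ⇒ x2: vacuous ✓
  (2) {x3, x0, x1, x2}: 1 true — at least one ✓
  (3) x3=T, x2=F — not both ✓
  (4) {x0, x3}: 1 true — exactly one ✓
  (5) x0=F ⇒ x1: vacuous ✓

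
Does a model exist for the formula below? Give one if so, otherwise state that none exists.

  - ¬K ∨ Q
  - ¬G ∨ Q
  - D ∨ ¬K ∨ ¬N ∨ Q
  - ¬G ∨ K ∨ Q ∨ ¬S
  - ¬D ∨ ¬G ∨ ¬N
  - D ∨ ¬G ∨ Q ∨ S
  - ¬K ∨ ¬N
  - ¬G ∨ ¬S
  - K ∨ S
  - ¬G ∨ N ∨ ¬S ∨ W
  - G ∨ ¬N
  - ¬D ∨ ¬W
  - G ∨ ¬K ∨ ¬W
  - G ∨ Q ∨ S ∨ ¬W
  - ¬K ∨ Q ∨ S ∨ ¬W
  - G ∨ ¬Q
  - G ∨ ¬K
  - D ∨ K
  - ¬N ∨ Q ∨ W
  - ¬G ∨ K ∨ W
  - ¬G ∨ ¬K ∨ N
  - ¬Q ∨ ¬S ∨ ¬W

Set G = False.
  then (G ∨ ¬N) forces N = False.
  then (G ∨ ¬Q) forces Q = False.
  then (G ∨ ¬K) forces K = False.
  then (D ∨ K) forces D = True.
  then (K ∨ S) forces S = True.
  then (¬D ∨ ¬W) forces W = False.
All clauses satisfied.

G = False, S = True, D = True, Q = False, W = False, N = False, K = False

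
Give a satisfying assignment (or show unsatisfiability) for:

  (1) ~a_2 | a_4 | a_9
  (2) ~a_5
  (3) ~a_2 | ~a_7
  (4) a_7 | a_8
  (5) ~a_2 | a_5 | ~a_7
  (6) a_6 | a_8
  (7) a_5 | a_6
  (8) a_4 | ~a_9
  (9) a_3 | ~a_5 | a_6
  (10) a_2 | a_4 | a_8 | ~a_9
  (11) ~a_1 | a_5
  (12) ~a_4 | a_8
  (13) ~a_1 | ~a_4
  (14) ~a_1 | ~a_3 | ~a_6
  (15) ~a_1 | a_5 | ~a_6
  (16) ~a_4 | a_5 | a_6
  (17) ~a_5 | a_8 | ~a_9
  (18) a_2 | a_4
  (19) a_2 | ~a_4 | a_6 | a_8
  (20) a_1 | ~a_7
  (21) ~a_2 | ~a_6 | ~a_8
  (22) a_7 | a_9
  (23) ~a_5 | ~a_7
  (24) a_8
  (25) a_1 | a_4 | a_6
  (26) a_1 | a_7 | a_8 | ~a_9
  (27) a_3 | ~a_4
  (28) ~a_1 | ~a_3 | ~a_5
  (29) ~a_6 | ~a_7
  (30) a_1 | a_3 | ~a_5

Unit clause (~a_5) forces a_5 = False.
In (a_5 | a_6) only a_6 is left, so a_6 = True.
In (~a_1 | a_5) only ~a_1 is left, so a_1 = False.
In (a_1 | ~a_7) only ~a_7 is left, so a_7 = False.
In (a_7 | a_9) only a_9 is left, so a_9 = True.
Unit clause (a_8) forces a_8 = True.
In (a_4 | ~a_9) only a_4 is left, so a_4 = True.
In (~a_2 | ~a_6 | ~a_8) only ~a_2 is left, so a_2 = False.
In (a_3 | ~a_4) only a_3 is left, so a_3 = True.
All clauses satisfied.

a_1 = False; a_2 = False; a_3 = True; a_4 = True; a_5 = False; a_6 = True; a_7 = False; a_8 = True; a_9 = True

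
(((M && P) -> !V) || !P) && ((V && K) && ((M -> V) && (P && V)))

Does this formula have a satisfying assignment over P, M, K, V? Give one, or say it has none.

P = True, M = False, K = True, V = True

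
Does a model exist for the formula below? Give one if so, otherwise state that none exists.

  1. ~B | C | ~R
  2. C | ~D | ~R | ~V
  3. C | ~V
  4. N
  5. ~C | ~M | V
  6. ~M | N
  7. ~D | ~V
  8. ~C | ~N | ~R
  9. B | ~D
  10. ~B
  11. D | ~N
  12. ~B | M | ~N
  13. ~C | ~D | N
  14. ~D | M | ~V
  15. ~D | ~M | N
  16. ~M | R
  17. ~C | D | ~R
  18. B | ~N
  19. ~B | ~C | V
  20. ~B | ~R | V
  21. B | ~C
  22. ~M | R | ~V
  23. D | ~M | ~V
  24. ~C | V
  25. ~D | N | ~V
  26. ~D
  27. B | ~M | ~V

Case B = True:
  Clause (~B) is falsified — contradiction.
Case B = False:
  (N) forces N = True.
  Clause (B | ~N) is falsified — contradiction.
Both cases fail, so the formula is unsatisfiable.

UNSATISFIABLE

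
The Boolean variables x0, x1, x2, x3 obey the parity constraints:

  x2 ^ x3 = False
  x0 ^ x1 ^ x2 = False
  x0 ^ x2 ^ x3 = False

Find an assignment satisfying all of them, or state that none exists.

x0: False; x1: False; x2: False; x3: False

x2 ^ x3 = F ^ F = False ✓
x0 ^ x1 ^ x2 = F ^ F ^ F = False ✓
x0 ^ x2 ^ x3 = F ^ F ^ F = False ✓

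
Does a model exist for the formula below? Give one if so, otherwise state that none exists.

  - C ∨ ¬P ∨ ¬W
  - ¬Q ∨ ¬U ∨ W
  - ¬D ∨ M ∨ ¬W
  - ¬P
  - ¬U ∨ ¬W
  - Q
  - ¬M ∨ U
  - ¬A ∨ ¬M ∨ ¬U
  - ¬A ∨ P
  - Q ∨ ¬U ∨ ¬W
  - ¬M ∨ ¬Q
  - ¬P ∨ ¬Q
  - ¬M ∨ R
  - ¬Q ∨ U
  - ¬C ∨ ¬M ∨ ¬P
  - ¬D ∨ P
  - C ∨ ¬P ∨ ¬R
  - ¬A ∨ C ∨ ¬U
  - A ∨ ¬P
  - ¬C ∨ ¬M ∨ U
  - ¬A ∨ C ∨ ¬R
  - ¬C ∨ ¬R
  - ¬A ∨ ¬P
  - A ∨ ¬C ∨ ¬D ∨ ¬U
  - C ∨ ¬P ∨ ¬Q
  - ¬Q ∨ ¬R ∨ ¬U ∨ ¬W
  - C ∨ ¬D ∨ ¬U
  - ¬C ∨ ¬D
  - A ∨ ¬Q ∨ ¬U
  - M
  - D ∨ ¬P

The formula is unsatisfiable.

Case M = True:
  (¬P) forces P = False.
  (Q) forces Q = True.
  Clause (¬M ∨ ¬Q) is falsified — contradiction.
Case M = False:
  Clause (M) is falsified — contradiction.
Both cases fail, so the formula is unsatisfiable.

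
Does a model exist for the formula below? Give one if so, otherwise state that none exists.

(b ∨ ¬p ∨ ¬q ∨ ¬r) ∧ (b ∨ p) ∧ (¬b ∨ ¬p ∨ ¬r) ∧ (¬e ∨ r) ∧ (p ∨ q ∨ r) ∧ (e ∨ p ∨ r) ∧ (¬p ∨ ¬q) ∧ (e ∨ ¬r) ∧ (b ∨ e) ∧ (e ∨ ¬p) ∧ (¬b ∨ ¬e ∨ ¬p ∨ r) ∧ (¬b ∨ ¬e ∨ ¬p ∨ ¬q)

Set p = True.
  then (¬p ∨ ¬q) forces q = False.
  then (e ∨ ¬p) forces e = True.
  then (¬e ∨ r) forces r = True.
  then (¬b ∨ ¬p ∨ ¬r) forces b = False.
All clauses satisfied.

p = True, b = False, e = True, r = True, q = False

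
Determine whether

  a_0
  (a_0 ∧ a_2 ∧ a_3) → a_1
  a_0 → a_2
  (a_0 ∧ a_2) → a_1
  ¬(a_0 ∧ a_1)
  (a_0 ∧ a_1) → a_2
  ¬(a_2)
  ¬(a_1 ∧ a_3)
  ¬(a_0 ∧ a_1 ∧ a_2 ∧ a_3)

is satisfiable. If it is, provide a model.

Case a_2 = True:
  Clause (¬a_2) is falsified — contradiction.
Case a_2 = False:
  (¬a_0 ∨ a_2) forces a_0 = False.
  Clause (a_0) is falsified — contradiction.
Both cases fail, so the formula is unsatisfiable.

Unsatisfiable — no assignment works.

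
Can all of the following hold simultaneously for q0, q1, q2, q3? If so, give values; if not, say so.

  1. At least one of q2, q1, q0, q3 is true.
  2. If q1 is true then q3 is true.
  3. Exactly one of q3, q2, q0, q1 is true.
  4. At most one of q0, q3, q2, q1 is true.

q0 = False, q1 = False, q2 = True, q3 = False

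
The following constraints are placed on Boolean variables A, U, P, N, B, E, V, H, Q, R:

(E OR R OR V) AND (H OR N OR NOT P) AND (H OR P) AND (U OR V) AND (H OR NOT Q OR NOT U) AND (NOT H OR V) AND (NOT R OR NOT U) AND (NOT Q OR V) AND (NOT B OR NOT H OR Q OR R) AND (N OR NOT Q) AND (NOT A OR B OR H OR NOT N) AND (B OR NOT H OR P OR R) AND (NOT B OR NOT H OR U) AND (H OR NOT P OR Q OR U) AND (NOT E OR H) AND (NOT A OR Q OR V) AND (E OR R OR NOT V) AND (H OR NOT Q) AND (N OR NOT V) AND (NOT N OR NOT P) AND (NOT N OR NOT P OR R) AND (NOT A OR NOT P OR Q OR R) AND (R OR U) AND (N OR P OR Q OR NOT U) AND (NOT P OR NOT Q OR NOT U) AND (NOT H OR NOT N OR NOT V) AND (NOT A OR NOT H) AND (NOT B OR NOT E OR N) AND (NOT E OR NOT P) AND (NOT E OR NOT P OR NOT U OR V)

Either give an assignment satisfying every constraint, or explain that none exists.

No satisfying assignment exists.

Case H = True:
  (NOT H OR V) forces V = True.
  (N OR NOT V) forces N = True.
  Clause (NOT H OR NOT N OR NOT V) is falsified — contradiction.
Case H = False:
  (H OR P) forces P = True.
  (H OR N OR NOT P) forces N = True.
  Clause (NOT N OR NOT P) is falsified — contradiction.
Both cases fail, so the formula is unsatisfiable.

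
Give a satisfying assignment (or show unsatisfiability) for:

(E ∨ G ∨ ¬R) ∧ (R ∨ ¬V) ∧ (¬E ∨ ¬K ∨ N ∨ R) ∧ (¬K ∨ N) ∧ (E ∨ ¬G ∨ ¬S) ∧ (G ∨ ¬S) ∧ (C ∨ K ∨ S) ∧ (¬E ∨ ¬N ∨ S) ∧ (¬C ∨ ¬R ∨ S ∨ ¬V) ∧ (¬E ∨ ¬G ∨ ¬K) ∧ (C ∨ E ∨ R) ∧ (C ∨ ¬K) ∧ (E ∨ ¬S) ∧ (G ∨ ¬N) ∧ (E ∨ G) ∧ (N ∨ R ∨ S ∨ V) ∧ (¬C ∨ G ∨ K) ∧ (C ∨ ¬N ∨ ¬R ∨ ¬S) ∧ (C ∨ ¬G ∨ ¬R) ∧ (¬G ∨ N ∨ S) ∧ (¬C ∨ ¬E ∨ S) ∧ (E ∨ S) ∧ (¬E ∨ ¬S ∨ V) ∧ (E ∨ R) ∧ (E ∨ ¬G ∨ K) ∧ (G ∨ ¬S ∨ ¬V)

Set C = True.
Try S = False:
  (¬C ∨ ¬E ∨ S) forces E = False.
  clause (E ∨ S) is falsified — backtrack.
So S = True.
  then (G ∨ ¬S) forces G = True.
  then (E ∨ ¬S) forces E = True.
  then (¬E ∨ ¬S ∨ V) forces V = True.
  then (R ∨ ¬V) forces R = True.
  then (¬E ∨ ¬G ∨ ¬K) forces K = False.
Set N = False.
All clauses satisfied.

C = True, S = True, K = False, G = True, E = True, V = True, N = False, R = True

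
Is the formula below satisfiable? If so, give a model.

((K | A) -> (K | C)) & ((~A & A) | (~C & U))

A = True, U = True, K = True, C = False

  (K | A) -> (K | C) = True
    K | A = True
    K | C = True
  (~A & A) | (~C & U) = True
    ~A & A = False
      ~A = False
    ~C & U = True
      ~C = True
Both conjuncts True, so the formula holds.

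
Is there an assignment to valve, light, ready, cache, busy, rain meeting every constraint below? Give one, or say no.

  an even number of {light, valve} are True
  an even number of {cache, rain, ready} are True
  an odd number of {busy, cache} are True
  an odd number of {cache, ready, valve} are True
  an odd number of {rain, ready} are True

valve = True, light = True, ready = True, cache = True, busy = False, rain = False

{light, valve}: 2 true → even ✓
{cache, rain, ready}: 2 true → even ✓
{busy, cache}: 1 true → odd ✓
{cache, ready, valve}: 3 true → odd ✓
{rain, ready}: 1 true → odd ✓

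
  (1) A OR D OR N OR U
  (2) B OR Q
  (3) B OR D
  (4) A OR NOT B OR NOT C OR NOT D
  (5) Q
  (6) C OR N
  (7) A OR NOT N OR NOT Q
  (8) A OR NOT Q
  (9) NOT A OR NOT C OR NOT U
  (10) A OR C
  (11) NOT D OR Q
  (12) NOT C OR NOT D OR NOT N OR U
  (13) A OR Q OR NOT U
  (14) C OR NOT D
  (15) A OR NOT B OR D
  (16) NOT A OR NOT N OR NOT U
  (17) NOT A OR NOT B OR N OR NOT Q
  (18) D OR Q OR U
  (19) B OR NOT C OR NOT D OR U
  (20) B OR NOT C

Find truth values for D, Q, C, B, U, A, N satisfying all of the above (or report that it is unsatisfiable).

Unit clause (Q) forces Q = True.
In (A OR NOT Q) only A is left, so A = True.
Try D = True:
  (C OR NOT D) forces C = True.
  (NOT A OR NOT C OR NOT U) forces U = False.
  (NOT C OR NOT D OR NOT N OR U) forces N = False.
  (NOT A OR NOT B OR N OR NOT Q) forces B = False.
  clause (B OR NOT C OR NOT D OR U) is falsified — backtrack.
So D = False.
  then (B OR D) forces B = True.
  then (NOT A OR NOT B OR N OR NOT Q) forces N = True.
  then (NOT A OR NOT N OR NOT U) forces U = False.
Set C = True.
All clauses satisfied.

D: False, Q: True, C: True, B: True, U: False, A: True, N: True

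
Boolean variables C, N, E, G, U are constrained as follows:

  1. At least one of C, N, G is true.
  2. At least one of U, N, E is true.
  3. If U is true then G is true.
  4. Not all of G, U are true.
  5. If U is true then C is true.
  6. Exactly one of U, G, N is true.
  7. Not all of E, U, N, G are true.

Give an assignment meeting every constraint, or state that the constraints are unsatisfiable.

C: False; N: True; E: True; G: False; U: False

  (1) {C, N, G}: 1 true — at least one ✓
  (2) {U, N, E}: 2 true — at least one ✓
  (3) U=F ⇒ G: vacuous ✓
  (4) {G, U}: 0/2 true — not all ✓
  (5) U=F ⇒ C: vacuous ✓
  (6) {U, G, N}: 1 true — exactly one ✓
  (7) {E, U, N, G}: 2/4 true — not all ✓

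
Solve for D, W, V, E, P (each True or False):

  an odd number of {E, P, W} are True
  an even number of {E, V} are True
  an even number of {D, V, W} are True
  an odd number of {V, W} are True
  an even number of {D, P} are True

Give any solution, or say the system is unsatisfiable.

Unsatisfiable

Adding constraints 1, 2, 3, 5 mod 2: every variable appears an even number of times on the left, so the left side is 0.
But the right sides sum to 1 (mod 2). 0 ≠ 1 — the system is inconsistent.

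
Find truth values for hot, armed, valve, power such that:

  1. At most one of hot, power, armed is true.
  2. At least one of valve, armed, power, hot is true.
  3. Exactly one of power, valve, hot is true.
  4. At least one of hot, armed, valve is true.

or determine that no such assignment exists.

hot=T; armed=F; valve=F; power=F

  (1) {hot, power, armed}: 1 true — at most one ✓
  (2) {valve, armed, power, hot}: 1 true — at least one ✓
  (3) {power, valve, hot}: 1 true — exactly one ✓
  (4) {hot, armed, valve}: 1 true — at least one ✓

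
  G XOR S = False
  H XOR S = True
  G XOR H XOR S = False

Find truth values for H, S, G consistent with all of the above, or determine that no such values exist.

H: False; S: True; G: True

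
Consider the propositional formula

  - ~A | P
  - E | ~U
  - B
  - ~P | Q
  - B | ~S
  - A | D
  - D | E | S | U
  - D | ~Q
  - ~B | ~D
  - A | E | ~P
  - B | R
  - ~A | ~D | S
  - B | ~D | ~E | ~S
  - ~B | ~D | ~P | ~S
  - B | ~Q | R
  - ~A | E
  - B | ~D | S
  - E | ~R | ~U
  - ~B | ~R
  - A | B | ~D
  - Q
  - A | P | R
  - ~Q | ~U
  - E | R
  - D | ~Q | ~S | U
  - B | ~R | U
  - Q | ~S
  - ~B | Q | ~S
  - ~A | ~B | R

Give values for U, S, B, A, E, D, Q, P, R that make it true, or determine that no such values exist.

Unsatisfiable

Case Q = True:
  (B) forces B = True.
  (D | ~Q) forces D = True.
  Clause (~B | ~D) is falsified — contradiction.
Case Q = False:
  Clause (Q) is falsified — contradiction.
Both cases fail, so the formula is unsatisfiable.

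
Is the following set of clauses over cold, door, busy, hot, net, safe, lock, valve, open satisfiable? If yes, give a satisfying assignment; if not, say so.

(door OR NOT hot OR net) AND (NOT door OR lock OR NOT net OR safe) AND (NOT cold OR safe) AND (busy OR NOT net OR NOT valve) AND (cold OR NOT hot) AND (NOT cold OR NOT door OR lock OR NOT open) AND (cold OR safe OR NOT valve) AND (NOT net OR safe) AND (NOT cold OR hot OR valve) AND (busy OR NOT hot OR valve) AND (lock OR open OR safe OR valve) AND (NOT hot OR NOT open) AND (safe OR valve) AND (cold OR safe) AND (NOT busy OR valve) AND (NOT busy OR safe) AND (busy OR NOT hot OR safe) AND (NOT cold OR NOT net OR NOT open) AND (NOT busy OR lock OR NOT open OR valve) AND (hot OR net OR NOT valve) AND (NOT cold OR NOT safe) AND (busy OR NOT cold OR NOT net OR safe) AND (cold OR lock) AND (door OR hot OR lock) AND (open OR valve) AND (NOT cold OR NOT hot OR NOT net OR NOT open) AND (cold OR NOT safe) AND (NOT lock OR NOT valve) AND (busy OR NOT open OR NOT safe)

The formula is unsatisfiable.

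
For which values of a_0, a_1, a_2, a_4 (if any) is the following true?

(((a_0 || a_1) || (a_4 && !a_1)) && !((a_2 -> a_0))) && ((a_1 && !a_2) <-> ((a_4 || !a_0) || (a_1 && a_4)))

Unsatisfiable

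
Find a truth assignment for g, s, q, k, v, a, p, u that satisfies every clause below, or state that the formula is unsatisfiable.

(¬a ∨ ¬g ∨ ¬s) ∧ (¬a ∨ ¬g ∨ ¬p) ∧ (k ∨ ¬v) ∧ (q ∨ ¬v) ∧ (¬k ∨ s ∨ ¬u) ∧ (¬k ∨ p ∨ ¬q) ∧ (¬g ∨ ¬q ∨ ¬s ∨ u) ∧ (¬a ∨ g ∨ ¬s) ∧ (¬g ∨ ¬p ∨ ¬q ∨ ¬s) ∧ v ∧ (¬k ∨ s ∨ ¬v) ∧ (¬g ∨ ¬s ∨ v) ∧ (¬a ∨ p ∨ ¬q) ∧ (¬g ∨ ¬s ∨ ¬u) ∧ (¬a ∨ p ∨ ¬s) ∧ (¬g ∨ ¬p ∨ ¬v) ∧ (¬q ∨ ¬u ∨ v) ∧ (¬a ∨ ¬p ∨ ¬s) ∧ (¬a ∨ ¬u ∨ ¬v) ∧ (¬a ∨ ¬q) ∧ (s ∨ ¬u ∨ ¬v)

g = False; s = True; q = True; k = True; v = True; a = False; p = True; u = False

Unit clause (v) forces v = True.
In (k ∨ ¬v) only k is left, so k = True.
In (q ∨ ¬v) only q is left, so q = True.
In (¬k ∨ p ∨ ¬q) only p is left, so p = True.
In (¬k ∨ s ∨ ¬v) only s is left, so s = True.
In (¬g ∨ ¬p ∨ ¬v) only ¬g is left, so g = False.
In (¬a ∨ ¬p ∨ ¬s) only ¬a is left, so a = False.
Set u = False.
All clauses satisfied.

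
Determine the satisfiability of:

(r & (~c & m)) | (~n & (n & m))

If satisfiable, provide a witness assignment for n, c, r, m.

n: False, c: False, r: True, m: True

  (r & (~c & m)) | (~n & (n & m)) = True
    r & (~c & m) = True
      ~c & m = True
        ~c = True
    ~n & (n & m) = False
      ~n = True
      n & m = False
The formula evaluates to True.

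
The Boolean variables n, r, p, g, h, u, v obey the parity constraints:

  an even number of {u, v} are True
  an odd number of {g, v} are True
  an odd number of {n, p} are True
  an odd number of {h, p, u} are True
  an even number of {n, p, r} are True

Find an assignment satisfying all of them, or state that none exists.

n = False, r = True, p = True, g = False, h = True, u = True, v = True

{u, v}: 2 true → even ✓
{g, v}: 1 true → odd ✓
{n, p}: 1 true → odd ✓
{h, p, u}: 3 true → odd ✓
{n, p, r}: 2 true → even ✓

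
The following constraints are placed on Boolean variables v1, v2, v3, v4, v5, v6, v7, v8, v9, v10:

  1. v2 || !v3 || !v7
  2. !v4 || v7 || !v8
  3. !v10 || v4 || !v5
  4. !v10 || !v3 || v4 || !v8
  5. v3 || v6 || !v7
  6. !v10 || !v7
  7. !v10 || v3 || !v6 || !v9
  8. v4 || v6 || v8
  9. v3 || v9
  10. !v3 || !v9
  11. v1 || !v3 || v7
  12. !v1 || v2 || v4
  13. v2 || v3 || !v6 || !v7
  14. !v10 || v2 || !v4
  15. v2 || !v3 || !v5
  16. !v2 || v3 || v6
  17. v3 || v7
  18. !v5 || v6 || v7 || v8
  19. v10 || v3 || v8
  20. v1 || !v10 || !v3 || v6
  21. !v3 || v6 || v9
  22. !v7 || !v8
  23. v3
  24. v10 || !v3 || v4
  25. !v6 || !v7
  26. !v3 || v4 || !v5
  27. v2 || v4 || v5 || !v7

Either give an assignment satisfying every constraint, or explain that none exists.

Unit clause (v3) forces v3 = True.
In (!v3 || !v9) only !v9 is left, so v9 = False.
In (!v3 || v6 || v9) only v6 is left, so v6 = True.
In (!v6 || !v7) only !v7 is left, so v7 = False.
In (v1 || !v3 || v7) only v1 is left, so v1 = True.
Set v2 = True.
Set v4 = True.
  then (!v4 || v7 || !v8) forces v8 = False.
Set v5 = True.
Set v10 = True.
All clauses satisfied.

v1: True, v2: True, v3: True, v4: True, v5: True, v6: True, v7: False, v8: False, v9: False, v10: True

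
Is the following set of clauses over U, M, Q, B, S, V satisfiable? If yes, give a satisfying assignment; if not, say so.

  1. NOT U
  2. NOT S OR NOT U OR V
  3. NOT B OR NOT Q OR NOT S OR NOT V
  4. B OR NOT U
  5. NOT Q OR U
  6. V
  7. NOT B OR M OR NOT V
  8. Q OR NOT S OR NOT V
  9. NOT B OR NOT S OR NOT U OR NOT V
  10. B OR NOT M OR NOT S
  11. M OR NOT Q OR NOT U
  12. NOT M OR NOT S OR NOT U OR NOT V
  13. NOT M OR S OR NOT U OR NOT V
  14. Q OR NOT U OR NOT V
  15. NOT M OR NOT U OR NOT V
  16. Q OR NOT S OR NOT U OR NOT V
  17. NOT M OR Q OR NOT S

U=F, M=T, Q=F, B=F, S=F, V=T

Unit clause (NOT U) forces U = False.
In (NOT Q OR U) only NOT Q is left, so Q = False.
Unit clause (V) forces V = True.
In (Q OR NOT S OR NOT V) only NOT S is left, so S = False.
Set M = True.
Set B = False.
All clauses satisfied.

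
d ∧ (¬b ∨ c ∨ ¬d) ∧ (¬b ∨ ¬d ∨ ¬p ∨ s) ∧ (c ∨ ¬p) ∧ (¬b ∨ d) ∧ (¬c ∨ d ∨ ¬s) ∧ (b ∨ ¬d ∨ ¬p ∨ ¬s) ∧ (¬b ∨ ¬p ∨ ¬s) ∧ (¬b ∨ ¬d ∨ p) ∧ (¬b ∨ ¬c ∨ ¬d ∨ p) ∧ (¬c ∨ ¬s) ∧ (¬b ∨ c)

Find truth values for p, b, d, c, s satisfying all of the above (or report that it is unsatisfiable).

p = False, b = False, d = True, c = False, s = True

Unit clause (d) forces d = True.
Set p = False.
  then (¬b ∨ ¬d ∨ p) forces b = False.
Set c = False.
Set s = True.
All clauses satisfied.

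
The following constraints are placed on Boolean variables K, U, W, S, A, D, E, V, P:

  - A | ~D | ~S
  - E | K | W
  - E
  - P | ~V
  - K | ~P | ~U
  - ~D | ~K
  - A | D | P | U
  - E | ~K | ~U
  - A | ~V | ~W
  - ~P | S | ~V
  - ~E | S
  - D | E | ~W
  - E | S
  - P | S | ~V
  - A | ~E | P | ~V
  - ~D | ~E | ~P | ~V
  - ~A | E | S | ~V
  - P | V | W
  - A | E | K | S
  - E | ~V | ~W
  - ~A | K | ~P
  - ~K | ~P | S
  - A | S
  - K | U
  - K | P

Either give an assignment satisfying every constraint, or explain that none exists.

K = True; U = False; W = True; S = True; A = False; D = False; E = True; V = False; P = True

Unit clause (E) forces E = True.
In (~E | S) only S is left, so S = True.
Try K = False:
  (K | U) forces U = True.
  (K | ~P | ~U) forces P = False.
  clause (K | P) is falsified — backtrack.
So K = True.
  then (~D | ~K) forces D = False.
Set U = False.
Set W = True.
Set A = False.
  then (A | D | P | U) forces P = True.
  then (A | ~V | ~W) forces V = False.
All clauses satisfied.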